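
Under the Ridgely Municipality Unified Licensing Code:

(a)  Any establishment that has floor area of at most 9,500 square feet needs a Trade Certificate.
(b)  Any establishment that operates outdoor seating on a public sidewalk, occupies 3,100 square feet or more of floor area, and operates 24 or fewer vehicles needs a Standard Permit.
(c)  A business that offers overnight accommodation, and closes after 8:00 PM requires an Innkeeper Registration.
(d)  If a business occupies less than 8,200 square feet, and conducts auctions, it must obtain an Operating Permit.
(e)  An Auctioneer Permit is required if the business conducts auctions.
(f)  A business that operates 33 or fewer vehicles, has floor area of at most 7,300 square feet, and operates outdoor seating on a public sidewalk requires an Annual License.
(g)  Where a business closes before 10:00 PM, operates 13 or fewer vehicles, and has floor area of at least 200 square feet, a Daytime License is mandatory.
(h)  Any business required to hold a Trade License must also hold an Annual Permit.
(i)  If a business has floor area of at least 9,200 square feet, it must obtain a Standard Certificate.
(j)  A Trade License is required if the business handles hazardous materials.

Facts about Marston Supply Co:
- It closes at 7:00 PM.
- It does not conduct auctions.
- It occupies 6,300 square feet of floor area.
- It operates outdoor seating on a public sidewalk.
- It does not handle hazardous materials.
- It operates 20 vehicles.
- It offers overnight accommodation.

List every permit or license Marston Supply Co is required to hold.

(a) floor area 6,300 square feet ≤ 9,500 square feet → Trade Certificate required.
(b) operates outdoor seating on a public sidewalk; floor area 6,300 square feet ≥ 3,100 square feet; vehicles 20 ≤ 24 → Standard Permit required.
(c) offers overnight accommodation; closes 7:00 PM, at/before 8:00 PM → Innkeeper Registration not required.
(d) floor area 6,300 square feet < 8,200 square feet; does not conduct auctions → Operating Permit not required.
(e) does not conduct auctions → Auctioneer Permit not required.
(f) vehicles 20 ≤ 33; floor area 6,300 square feet ≤ 7,300 square feet; operates outdoor seating on a public sidewalk → Annual License required.
(g) closes 7:00 PM, at/before 10:00 PM; vehicles 20 > 13; floor area 6,300 square feet ≥ 200 square feet → Daytime License not required.
(h) Trade License is not required → no effect.
(i) floor area 6,300 square feet < 9,200 square feet → Standard Certificate not required.
(j) does not handle hazardous materials → Trade License not required.

Annual License, Standard Permit, Trade Certificate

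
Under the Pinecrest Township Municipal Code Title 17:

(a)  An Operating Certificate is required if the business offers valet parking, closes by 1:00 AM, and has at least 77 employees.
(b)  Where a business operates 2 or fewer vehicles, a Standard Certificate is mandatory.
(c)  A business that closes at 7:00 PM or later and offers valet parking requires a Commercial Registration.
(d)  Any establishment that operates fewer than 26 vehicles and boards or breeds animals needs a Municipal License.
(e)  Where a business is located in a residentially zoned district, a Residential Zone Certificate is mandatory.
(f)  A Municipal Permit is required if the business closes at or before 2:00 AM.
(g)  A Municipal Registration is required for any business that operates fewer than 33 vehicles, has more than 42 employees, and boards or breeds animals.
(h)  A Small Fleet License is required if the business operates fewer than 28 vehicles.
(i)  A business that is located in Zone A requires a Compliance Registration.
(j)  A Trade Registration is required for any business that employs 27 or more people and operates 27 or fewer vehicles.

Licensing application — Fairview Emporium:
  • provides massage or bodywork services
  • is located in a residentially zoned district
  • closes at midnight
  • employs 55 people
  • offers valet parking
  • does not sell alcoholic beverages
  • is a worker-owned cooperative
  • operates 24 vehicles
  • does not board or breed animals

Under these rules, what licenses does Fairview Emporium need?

(a) offers valet parking; closes midnight, at/before 1:00 AM; employees 55 < 77 → Operating Certificate not required.
(b) vehicles 24 > 2 → Standard Certificate not required.
(c) closes midnight, after 7:00 PM; offers valet parking → Commercial Registration required.
(d) vehicles 24 < 26; does not board or breed animals → Municipal License not required.
(e) is located in a residentially zoned district → Residential Zone Certificate required.
(f) closes midnight, at/before 2:00 AM → Municipal Permit required.
(g) vehicles 24 < 33; employees 55 > 42; does not board or breed animals → Municipal Registration not required.
(h) vehicles 24 < 28 → Small Fleet License required.
(i) is located in a residentially zoned district (not: is located in Zone A) → Compliance Registration not required.
(j) employees 55 ≥ 27; vehicles 24 ≤ 27 → Trade Registration required.

Commercial Registration, Municipal Permit, Residential Zone Certificate, Small Fleet License, Trade Registration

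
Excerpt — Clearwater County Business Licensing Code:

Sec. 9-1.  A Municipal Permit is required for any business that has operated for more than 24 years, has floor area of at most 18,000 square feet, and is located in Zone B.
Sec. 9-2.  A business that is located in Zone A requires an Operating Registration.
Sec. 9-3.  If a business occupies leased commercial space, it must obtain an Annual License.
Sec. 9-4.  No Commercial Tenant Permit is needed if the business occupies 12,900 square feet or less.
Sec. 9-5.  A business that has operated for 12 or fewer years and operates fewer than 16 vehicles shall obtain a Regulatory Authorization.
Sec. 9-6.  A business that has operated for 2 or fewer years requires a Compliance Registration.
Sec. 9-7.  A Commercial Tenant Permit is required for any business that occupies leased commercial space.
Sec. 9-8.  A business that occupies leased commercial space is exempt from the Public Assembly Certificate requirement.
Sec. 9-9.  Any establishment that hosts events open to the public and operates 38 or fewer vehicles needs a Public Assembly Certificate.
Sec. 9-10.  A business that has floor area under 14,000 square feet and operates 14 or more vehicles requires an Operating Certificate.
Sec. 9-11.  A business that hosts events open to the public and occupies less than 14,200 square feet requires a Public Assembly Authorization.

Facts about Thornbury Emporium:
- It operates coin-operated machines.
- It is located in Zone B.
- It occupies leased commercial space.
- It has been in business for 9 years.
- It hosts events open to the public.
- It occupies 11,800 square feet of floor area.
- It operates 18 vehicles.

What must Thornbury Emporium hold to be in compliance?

Annual License, Operating Certificate, Public Assembly Authorization

Sec. 9-1. years in business 9 ≤ 24; floor area 11,800 square feet ≤ 18,000 square feet; is located in Zone B → Municipal Permit not required.
Sec. 9-2. is located in Zone B (not: is located in Zone A) → Operating Registration not required.
Sec. 9-3. occupies leased commercial space → Annual License required.
Sec. 9-4. floor area 11,800 square feet ≤ 12,900 square feet → exempt from Commercial Tenant Permit.
Sec. 9-5. years in business 9 ≤ 12; vehicles 18 ≥ 16 → Regulatory Authorization not required.
Sec. 9-6. years in business 9 > 2 → Compliance Registration not required.
Sec. 9-7. occupies leased commercial space → Commercial Tenant Permit required.
Sec. 9-8. occupies leased commercial space → exempt from Public Assembly Certificate.
Sec. 9-9. hosts events open to the public; vehicles 18 ≤ 38 → Public Assembly Certificate required.
Sec. 9-10. floor area 11,800 square feet < 14,000 square feet; vehicles 18 ≥ 14 → Operating Certificate required.
Sec. 9-11. hosts events open to the public; floor area 11,800 square feet < 14,200 square feet → Public Assembly Authorization required.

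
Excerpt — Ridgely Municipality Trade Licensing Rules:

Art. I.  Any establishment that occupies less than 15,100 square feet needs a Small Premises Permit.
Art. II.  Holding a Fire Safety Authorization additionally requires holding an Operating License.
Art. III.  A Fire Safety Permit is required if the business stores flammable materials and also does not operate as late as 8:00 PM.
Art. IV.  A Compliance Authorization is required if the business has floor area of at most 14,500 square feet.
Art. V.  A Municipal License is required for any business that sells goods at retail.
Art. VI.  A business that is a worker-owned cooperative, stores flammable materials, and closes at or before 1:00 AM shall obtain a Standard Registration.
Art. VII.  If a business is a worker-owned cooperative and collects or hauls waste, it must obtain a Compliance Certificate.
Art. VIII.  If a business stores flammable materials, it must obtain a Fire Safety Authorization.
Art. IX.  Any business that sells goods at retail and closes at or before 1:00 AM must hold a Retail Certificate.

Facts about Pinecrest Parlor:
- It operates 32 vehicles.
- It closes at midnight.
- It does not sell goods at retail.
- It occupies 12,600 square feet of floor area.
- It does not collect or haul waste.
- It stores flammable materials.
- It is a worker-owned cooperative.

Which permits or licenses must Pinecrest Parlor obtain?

Compliance Authorization, Fire Safety Authorization, Operating License, Small Premises Permit, Standard Registration

Art. I. floor area 12,600 square feet < 15,100 square feet → Small Premises Permit required.
Art. II. Fire Safety Authorization is required → Operating License also required.
Art. III. stores flammable materials; closes midnight, after 8:00 PM → Fire Safety Permit not required.
Art. IV. floor area 12,600 square feet ≤ 14,500 square feet → Compliance Authorization required.
Art. V. does not sell goods at retail → Municipal License not required.
Art. VI. is a worker-owned cooperative; stores flammable materials; closes midnight, at/before 1:00 AM → Standard Registration required.
Art. VII. is a worker-owned cooperative; does not collect or haul waste → Compliance Certificate not required.
Art. VIII. stores flammable materials → Fire Safety Authorization required.
Art. IX. does not sell goods at retail; closes midnight, at/before 1:00 AM → Retail Certificate not required.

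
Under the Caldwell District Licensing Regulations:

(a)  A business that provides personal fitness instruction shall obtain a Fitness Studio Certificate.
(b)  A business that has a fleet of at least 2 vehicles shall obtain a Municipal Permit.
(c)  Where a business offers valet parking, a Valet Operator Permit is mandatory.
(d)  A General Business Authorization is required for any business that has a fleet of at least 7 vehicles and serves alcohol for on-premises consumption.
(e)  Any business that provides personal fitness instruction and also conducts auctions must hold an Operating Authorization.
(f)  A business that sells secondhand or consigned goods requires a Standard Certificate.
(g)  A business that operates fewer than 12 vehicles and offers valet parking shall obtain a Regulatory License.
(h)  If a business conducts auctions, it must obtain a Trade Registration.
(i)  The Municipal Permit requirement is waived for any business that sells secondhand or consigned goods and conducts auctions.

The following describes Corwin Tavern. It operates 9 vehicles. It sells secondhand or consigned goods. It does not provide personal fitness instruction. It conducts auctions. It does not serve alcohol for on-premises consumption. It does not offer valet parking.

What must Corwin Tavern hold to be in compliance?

(a) does not provide personal fitness instruction → Fitness Studio Certificate not required.
(b) vehicles 9 ≥ 2 → Municipal Permit required.
(c) does not offer valet parking → Valet Operator Permit not required.
(d) vehicles 9 ≥ 7; does not serve alcohol for on-premises consumption → General Business Authorization not required.
(e) does not provide personal fitness instruction; conducts auctions → Operating Authorization not required.
(f) sells secondhand or consigned goods → Standard Certificate required.
(g) vehicles 9 < 12; does not offer valet parking → Regulatory License not required.
(h) conducts auctions → Trade Registration required.
(i) sells secondhand or consigned goods; conducts auctions → exempt from Municipal Permit.

Standard Certificate, Trade Registration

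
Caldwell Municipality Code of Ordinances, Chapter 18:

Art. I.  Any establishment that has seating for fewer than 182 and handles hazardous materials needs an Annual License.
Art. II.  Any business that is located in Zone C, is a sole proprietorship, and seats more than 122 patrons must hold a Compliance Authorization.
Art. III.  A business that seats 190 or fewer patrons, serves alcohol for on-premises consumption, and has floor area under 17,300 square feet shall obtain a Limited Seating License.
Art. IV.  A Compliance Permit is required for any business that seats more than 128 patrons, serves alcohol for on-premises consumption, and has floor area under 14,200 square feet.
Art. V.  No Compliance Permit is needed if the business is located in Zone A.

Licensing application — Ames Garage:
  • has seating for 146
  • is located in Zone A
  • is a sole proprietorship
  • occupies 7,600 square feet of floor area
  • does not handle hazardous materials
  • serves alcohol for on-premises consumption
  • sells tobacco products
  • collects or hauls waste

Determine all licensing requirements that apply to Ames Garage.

Art. I. seating 146 < 182; does not handle hazardous materials → Annual License not required.
Art. II. is located in Zone A (not: is located in Zone C); is a sole proprietorship; seating 146 > 122 → Compliance Authorization not required.
Art. III. seating 146 ≤ 190; serves alcohol for on-premises consumption; floor area 7,600 square feet < 17,300 square feet → Limited Seating License required.
Art. IV. seating 146 > 128; serves alcohol for on-premises consumption; floor area 7,600 square feet < 14,200 square feet → Compliance Permit required.
Art. V. is located in Zone A → exempt from Compliance Permit.

Limited Seating License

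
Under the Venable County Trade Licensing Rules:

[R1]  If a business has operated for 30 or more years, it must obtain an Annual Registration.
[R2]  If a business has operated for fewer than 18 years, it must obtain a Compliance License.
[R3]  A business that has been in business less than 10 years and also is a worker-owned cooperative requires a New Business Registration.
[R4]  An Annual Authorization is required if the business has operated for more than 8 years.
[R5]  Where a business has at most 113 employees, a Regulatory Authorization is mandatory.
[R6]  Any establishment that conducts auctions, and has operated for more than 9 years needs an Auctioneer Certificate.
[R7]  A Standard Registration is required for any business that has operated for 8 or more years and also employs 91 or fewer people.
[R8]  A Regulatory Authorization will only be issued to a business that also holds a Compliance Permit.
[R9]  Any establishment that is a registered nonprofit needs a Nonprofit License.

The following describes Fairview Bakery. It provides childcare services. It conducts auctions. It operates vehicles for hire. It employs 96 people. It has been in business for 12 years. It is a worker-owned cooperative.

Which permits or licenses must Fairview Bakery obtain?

Annual Authorization, Auctioneer Certificate, Compliance License, Compliance Permit, Regulatory Authorization

[R1] years in business 12 < 30 → Annual Registration not required.
[R2] years in business 12 < 18 → Compliance License required.
[R3] years in business 12 ≥ 10; is a worker-owned cooperative → New Business Registration not required.
[R4] years in business 12 > 8 → Annual Authorization required.
[R5] employees 96 ≤ 113 → Regulatory Authorization required.
[R6] conducts auctions; years in business 12 > 9 → Auctioneer Certificate required.
[R7] years in business 12 ≥ 8; employees 96 > 91 → Standard Registration not required.
[R8] Regulatory Authorization is required → Compliance Permit also required.
[R9] is a worker-owned cooperative (not: is a registered nonprofit) → Nonprofit License not required.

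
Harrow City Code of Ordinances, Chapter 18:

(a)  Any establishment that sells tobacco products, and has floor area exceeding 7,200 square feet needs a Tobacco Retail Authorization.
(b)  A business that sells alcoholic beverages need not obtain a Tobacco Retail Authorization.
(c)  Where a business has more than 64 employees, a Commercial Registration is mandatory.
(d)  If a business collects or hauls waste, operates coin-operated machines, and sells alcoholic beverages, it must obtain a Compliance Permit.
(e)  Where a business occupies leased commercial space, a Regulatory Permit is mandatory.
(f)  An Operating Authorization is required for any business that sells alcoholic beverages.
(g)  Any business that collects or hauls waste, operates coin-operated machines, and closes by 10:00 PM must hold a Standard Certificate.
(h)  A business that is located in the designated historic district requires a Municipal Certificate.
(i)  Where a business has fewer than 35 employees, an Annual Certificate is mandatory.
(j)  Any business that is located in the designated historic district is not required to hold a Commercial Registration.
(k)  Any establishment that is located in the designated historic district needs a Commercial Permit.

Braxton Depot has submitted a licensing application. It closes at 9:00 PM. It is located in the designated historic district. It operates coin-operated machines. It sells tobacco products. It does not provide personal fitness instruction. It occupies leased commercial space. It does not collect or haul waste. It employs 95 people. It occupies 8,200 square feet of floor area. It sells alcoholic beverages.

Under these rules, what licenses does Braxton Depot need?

(a) sells tobacco products; floor area 8,200 square feet > 7,200 square feet → Tobacco Retail Authorization required.
(b) sells alcoholic beverages → exempt from Tobacco Retail Authorization.
(c) employees 95 > 64 → Commercial Registration required.
(d) does not collect or haul waste; operates coin-operated machines; sells alcoholic beverages → Compliance Permit not required.
(e) occupies leased commercial space → Regulatory Permit required.
(f) sells alcoholic beverages → Operating Authorization required.
(g) does not collect or haul waste; operates coin-operated machines; closes 9:00 PM, at/before 10:00 PM → Standard Certificate not required.
(h) is located in the designated historic district → Municipal Certificate required.
(i) employees 95 ≥ 35 → Annual Certificate not required.
(j) is located in the designated historic district → exempt from Commercial Registration.
(k) is located in the designated historic district → Commercial Permit required.

Commercial Permit, Municipal Certificate, Operating Authorization, Regulatory Permit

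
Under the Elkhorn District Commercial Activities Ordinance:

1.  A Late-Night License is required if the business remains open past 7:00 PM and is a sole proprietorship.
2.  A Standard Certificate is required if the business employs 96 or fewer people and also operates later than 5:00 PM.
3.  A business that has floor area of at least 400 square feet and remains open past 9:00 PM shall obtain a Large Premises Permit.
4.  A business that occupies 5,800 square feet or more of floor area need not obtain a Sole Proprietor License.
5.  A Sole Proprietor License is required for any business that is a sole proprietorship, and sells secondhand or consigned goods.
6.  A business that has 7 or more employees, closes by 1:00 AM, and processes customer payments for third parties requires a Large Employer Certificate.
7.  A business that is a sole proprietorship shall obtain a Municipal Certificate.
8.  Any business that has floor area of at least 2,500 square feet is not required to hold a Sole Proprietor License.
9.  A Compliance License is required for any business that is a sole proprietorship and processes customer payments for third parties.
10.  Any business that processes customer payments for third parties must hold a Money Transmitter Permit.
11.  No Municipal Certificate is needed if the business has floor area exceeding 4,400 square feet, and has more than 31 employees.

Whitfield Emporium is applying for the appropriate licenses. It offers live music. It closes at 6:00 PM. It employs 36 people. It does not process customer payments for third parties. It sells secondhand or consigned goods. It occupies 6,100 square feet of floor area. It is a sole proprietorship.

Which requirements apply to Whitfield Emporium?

1. closes 6:00 PM, at/before 7:00 PM; is a sole proprietorship → Late-Night License not required.
2. employees 36 ≤ 96; closes 6:00 PM, after 5:00 PM → Standard Certificate required.
3. floor area 6,100 square feet ≥ 400 square feet; closes 6:00 PM, at/before 9:00 PM → Large Premises Permit not required.
4. floor area 6,100 square feet ≥ 5,800 square feet → exempt from Sole Proprietor License.
5. is a sole proprietorship; sells secondhand or consigned goods → Sole Proprietor License required.
6. employees 36 ≥ 7; closes 6:00 PM, at/before 1:00 AM; does not process customer payments for third parties → Large Employer Certificate not required.
7. is a sole proprietorship → Municipal Certificate required.
8. floor area 6,100 square feet ≥ 2,500 square feet → exempt from Sole Proprietor License.
9. is a sole proprietorship; does not process customer payments for third parties → Compliance License not required.
10. does not process customer payments for third parties → Money Transmitter Permit not required.
11. floor area 6,100 square feet > 4,400 square feet; employees 36 > 31 → exempt from Municipal Certificate.

Standard Certificate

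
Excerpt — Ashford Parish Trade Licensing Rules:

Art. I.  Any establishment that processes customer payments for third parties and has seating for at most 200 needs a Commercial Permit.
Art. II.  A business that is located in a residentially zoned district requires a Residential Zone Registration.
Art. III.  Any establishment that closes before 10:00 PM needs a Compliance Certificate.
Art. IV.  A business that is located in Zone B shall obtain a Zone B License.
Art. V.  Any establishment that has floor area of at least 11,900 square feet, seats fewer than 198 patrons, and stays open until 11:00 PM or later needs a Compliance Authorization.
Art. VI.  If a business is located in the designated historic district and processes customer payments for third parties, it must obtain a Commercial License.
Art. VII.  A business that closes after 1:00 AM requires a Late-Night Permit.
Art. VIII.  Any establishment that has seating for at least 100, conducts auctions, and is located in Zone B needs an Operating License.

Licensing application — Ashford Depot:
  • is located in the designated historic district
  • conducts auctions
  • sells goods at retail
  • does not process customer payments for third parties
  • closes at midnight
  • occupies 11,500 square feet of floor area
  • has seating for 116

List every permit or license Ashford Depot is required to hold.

None

Art. I. does not process customer payments for third parties; seating 116 ≤ 200 → Commercial Permit not required.
Art. II. is located in the designated historic district (not: is located in a residentially zoned district) → Residential Zone Registration not required.
Art. III. closes midnight, after 10:00 PM → Compliance Certificate not required.
Art. IV. is located in the designated historic district (not: is located in Zone B) → Zone B License not required.
Art. V. floor area 11,500 square feet < 11,900 square feet; seating 116 < 198; closes midnight, after 11:00 PM → Compliance Authorization not required.
Art. VI. is located in the designated historic district; does not process customer payments for third parties → Commercial License not required.
Art. VII. closes midnight, at/before 1:00 AM → Late-Night Permit not required.
Art. VIII. seating 116 ≥ 100; conducts auctions; is located in the designated historic district (not: is located in Zone B) → Operating License not required.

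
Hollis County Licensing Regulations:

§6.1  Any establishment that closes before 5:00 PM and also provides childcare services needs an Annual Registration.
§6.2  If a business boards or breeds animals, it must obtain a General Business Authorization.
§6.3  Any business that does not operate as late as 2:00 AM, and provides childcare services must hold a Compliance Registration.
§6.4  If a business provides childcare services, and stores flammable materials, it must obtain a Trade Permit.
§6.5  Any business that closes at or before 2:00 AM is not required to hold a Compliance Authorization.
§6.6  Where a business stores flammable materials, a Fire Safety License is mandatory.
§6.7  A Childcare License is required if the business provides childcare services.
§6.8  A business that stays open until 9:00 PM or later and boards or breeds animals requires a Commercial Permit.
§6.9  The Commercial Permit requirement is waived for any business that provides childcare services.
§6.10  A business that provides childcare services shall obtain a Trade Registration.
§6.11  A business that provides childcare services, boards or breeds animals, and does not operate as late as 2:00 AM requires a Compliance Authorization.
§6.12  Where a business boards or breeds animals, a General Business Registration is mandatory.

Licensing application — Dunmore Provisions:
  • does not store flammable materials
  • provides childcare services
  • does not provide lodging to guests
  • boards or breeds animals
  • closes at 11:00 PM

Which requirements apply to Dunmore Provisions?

Childcare License, Compliance Registration, General Business Authorization, General Business Registration, Trade Registration

§6.1 closes 11:00 PM, after 5:00 PM; provides childcare services → Annual Registration not required.
§6.2 boards or breeds animals → General Business Authorization required.
§6.3 closes 11:00 PM, at/before 2:00 AM; provides childcare services → Compliance Registration required.
§6.4 provides childcare services; does not store flammable materials → Trade Permit not required.
§6.5 closes 11:00 PM, at/before 2:00 AM → exempt from Compliance Authorization.
§6.6 does not store flammable materials → Fire Safety License not required.
§6.7 provides childcare services → Childcare License required.
§6.8 closes 11:00 PM, after 9:00 PM; boards or breeds animals → Commercial Permit required.
§6.9 provides childcare services → exempt from Commercial Permit.
§6.10 provides childcare services → Trade Registration required.
§6.11 provides childcare services; boards or breeds animals; closes 11:00 PM, at/before 2:00 AM → Compliance Authorization required.
§6.12 boards or breeds animals → General Business Registration required.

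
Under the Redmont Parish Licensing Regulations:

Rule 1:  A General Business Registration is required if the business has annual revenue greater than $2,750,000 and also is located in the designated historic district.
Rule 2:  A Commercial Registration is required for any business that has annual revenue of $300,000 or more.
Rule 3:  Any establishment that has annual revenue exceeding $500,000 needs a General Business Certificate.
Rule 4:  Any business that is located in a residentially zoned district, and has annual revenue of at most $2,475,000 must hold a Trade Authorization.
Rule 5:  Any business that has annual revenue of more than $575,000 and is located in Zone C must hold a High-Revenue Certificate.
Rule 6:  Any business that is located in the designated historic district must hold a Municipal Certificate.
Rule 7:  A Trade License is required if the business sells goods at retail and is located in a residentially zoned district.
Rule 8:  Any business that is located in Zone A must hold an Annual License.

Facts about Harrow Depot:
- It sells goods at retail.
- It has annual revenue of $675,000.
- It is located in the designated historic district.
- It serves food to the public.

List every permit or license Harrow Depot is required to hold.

Rule 1: revenue $675,000 ≤ $2,750,000; is located in the designated historic district → General Business Registration not required.
Rule 2: revenue $675,000 ≥ $300,000 → Commercial Registration required.
Rule 3: revenue $675,000 > $500,000 → General Business Certificate required.
Rule 4: is located in the designated historic district (not: is located in a residentially zoned district); revenue $675,000 ≤ $2,475,000 → Trade Authorization not required.
Rule 5: revenue $675,000 > $575,000; is located in the designated historic district (not: is located in Zone C) → High-Revenue Certificate not required.
Rule 6: is located in the designated historic district → Municipal Certificate required.
Rule 7: sells goods at retail; is located in the designated historic district (not: is located in a residentially zoned district) → Trade License not required.
Rule 8: is located in the designated historic district (not: is located in Zone A) → Annual License not required.

Commercial Registration, General Business Certificate, Municipal Certificate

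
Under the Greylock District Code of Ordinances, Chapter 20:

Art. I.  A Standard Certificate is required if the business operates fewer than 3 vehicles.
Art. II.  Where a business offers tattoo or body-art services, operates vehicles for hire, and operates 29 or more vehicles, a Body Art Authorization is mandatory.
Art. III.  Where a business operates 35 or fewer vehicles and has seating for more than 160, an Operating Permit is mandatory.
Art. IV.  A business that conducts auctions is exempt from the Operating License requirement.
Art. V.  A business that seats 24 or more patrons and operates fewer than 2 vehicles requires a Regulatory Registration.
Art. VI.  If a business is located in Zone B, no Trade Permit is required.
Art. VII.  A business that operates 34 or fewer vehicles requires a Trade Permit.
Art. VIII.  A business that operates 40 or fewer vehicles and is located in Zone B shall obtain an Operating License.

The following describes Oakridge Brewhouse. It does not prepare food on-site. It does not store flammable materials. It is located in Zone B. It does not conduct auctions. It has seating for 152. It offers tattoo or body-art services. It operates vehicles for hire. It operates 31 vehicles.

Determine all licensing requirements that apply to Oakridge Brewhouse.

Art. I. vehicles 31 ≥ 3 → Standard Certificate not required.
Art. II. offers tattoo or body-art services; operates vehicles for hire; vehicles 31 ≥ 29 → Body Art Authorization required.
Art. III. vehicles 31 ≤ 35; seating 152 ≤ 160 → Operating Permit not required.
Art. IV. does not conduct auctions → Operating License exemption does not apply.
Art. V. seating 152 ≥ 24; vehicles 31 ≥ 2 → Regulatory Registration not required.
Art. VI. is located in Zone B → exempt from Trade Permit.
Art. VII. vehicles 31 ≤ 34 → Trade Permit required.
Art. VIII. vehicles 31 ≤ 40; is located in Zone B → Operating License required.

Body Art Authorization, Operating License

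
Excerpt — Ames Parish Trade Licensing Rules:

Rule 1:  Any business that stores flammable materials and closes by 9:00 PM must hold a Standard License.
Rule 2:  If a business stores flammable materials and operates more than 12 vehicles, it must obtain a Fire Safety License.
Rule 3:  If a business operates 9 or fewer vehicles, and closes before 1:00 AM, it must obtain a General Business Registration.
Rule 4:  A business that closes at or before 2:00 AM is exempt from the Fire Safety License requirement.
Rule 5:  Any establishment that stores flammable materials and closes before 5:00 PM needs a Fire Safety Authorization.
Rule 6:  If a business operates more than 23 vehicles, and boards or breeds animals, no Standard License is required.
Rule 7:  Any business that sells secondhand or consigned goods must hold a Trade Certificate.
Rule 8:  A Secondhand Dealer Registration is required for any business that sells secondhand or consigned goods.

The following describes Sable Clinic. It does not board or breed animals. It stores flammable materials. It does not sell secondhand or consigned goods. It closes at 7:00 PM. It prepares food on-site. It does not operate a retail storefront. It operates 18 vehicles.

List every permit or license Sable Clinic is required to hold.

Rule 1: stores flammable materials; closes 7:00 PM, at/before 9:00 PM → Standard License required.
Rule 2: stores flammable materials; vehicles 18 > 12 → Fire Safety License required.
Rule 3: vehicles 18 > 9; closes 7:00 PM, at/before 1:00 AM → General Business Registration not required.
Rule 4: closes 7:00 PM, at/before 2:00 AM → exempt from Fire Safety License.
Rule 5: stores flammable materials; closes 7:00 PM, after 5:00 PM → Fire Safety Authorization not required.
Rule 6: vehicles 18 ≤ 23; does not board or breed animals → Standard License exemption does not apply.
Rule 7: does not sell secondhand or consigned goods → Trade Certificate not required.
Rule 8: does not sell secondhand or consigned goods → Secondhand Dealer Registration not required.

Standard License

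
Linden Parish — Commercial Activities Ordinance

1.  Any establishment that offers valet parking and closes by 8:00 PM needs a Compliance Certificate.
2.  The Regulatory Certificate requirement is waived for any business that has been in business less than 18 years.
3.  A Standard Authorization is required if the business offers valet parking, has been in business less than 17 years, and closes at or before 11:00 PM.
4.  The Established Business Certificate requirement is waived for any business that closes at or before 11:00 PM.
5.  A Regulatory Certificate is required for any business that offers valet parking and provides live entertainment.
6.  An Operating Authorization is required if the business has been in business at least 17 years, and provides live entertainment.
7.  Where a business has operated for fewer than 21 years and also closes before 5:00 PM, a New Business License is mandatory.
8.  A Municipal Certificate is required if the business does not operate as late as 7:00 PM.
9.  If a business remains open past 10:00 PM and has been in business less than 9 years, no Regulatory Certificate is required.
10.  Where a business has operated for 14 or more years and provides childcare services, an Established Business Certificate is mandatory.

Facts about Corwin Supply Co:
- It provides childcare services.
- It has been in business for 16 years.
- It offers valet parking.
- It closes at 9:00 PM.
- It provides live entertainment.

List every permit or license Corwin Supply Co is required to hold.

Standard Authorization

1. offers valet parking; closes 9:00 PM, after 8:00 PM → Compliance Certificate not required.
2. years in business 16 < 18 → exempt from Regulatory Certificate.
3. offers valet parking; years in business 16 < 17; closes 9:00 PM, at/before 11:00 PM → Standard Authorization required.
4. closes 9:00 PM, at/before 11:00 PM → exempt from Established Business Certificate.
5. offers valet parking; provides live entertainment → Regulatory Certificate required.
6. years in business 16 < 17; provides live entertainment → Operating Authorization not required.
7. years in business 16 < 21; closes 9:00 PM, after 5:00 PM → New Business License not required.
8. closes 9:00 PM, after 7:00 PM → Municipal Certificate not required.
9. closes 9:00 PM, at/before 10:00 PM; years in business 16 ≥ 9 → Regulatory Certificate exemption does not apply.
10. years in business 16 ≥ 14; provides childcare services → Established Business Certificate required.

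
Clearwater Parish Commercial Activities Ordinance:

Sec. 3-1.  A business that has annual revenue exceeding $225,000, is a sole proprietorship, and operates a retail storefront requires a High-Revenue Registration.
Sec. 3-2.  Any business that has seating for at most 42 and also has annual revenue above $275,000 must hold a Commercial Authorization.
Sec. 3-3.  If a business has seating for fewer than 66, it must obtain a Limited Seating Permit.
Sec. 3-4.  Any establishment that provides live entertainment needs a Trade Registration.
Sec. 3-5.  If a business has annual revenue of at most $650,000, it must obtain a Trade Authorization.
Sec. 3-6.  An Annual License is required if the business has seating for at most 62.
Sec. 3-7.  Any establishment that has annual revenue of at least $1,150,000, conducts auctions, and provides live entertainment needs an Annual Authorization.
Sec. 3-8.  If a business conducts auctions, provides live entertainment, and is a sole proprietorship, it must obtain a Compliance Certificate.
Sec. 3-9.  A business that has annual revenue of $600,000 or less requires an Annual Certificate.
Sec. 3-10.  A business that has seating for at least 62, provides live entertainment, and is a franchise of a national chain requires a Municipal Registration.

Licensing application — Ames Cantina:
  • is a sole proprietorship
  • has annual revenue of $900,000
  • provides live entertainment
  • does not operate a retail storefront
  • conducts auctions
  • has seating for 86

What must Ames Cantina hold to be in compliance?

Compliance Certificate, Trade Registration

Sec. 3-1. revenue $900,000 > $225,000; is a sole proprietorship; does not operate a retail storefront → High-Revenue Registration not required.
Sec. 3-2. seating 86 > 42; revenue $900,000 > $275,000 → Commercial Authorization not required.
Sec. 3-3. seating 86 ≥ 66 → Limited Seating Permit not required.
Sec. 3-4. provides live entertainment → Trade Registration required.
Sec. 3-5. revenue $900,000 > $650,000 → Trade Authorization not required.
Sec. 3-6. seating 86 > 62 → Annual License not required.
Sec. 3-7. revenue $900,000 < $1,150,000; conducts auctions; provides live entertainment → Annual Authorization not required.
Sec. 3-8. conducts auctions; provides live entertainment; is a sole proprietorship → Compliance Certificate required.
Sec. 3-9. revenue $900,000 > $600,000 → Annual Certificate not required.
Sec. 3-10. seating 86 ≥ 62; provides live entertainment; is a sole proprietorship (not: is a franchise of a national chain) → Municipal Registration not required.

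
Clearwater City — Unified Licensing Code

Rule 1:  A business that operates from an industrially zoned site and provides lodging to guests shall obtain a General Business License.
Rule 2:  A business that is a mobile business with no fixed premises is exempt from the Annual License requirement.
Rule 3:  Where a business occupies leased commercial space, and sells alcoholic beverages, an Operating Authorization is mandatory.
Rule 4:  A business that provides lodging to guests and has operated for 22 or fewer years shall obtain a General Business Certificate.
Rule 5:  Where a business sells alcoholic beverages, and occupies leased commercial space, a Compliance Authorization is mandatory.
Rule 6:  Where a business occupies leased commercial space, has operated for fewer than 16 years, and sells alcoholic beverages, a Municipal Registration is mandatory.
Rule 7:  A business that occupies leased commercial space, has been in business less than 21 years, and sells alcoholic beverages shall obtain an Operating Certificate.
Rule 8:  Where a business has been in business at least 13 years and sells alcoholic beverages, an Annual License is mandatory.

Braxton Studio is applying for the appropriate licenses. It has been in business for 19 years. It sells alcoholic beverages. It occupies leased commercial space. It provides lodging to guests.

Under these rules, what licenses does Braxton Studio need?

Rule 1: occupies leased commercial space (not: operates from an industrially zoned site); provides lodging to guests → General Business License not required.
Rule 2: occupies leased commercial space (not: is a mobile business with no fixed premises) → Annual License exemption does not apply.
Rule 3: occupies leased commercial space; sells alcoholic beverages → Operating Authorization required.
Rule 4: provides lodging to guests; years in business 19 ≤ 22 → General Business Certificate required.
Rule 5: sells alcoholic beverages; occupies leased commercial space → Compliance Authorization required.
Rule 6: occupies leased commercial space; years in business 19 ≥ 16; sells alcoholic beverages → Municipal Registration not required.
Rule 7: occupies leased commercial space; years in business 19 < 21; sells alcoholic beverages → Operating Certificate required.
Rule 8: years in business 19 ≥ 13; sells alcoholic beverages → Annual License required.

Annual License, Compliance Authorization, General Business Certificate, Operating Authorization, Operating Certificate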